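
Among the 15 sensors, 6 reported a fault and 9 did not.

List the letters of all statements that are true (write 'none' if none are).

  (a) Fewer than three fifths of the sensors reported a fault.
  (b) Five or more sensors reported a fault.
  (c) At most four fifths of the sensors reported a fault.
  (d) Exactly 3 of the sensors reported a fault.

|A| = 15, |A ∩ B| = 6, |A ∖ B| = 9.
(a) |A ∩ B| / |A| < 3/5: holds.
(b) |A ∩ B| ≥ 5: holds.
(c) |A ∩ B| / |A| ≤ 4/5: holds.
(d) |A ∩ B| = 3: fails.

(a), (b), (c)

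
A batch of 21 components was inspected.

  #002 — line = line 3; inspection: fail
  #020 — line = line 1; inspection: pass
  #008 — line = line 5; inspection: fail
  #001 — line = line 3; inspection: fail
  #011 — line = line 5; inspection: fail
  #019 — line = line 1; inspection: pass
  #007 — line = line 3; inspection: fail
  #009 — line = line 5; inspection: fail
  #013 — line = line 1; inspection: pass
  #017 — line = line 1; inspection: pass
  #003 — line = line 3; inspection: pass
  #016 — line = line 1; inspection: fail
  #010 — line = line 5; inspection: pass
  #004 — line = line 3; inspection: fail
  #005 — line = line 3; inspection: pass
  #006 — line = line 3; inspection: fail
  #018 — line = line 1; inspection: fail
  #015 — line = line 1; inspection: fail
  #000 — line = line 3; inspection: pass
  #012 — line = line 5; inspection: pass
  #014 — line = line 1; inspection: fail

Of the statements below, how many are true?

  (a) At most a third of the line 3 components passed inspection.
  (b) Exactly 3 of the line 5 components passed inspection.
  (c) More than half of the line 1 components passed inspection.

0

(a) line 3: |A| = 8, |A ∩ B| = 3; needs |A ∩ B| / |A| ≤ 1/3 — false.
(b) line 5: |A| = 5, |A ∩ B| = 2; needs |A ∩ B| = 3 — false.
(c) line 1: |A| = 8, |A ∩ B| = 4; needs |A ∩ B| > |A ∖ B| — false.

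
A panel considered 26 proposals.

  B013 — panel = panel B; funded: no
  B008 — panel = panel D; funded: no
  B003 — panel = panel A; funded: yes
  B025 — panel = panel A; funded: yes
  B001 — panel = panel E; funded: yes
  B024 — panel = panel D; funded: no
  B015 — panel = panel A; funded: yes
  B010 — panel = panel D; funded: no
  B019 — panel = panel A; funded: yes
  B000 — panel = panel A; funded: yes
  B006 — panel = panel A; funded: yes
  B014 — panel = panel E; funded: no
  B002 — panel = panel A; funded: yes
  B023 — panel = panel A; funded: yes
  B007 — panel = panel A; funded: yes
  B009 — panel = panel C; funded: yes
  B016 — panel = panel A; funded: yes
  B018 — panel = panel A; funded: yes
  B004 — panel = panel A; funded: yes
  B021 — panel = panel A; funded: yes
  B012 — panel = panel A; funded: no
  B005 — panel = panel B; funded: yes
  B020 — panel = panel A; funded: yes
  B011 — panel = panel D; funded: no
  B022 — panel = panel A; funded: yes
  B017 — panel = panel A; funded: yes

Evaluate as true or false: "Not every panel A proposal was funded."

'Not every panel A proposal was funded' holds iff A ⊄ B (|A ∖ B| ≥ 1).
|A| = 17, |A ∩ B| = 16, |A ∖ B| = 1.
So the statement is true.

True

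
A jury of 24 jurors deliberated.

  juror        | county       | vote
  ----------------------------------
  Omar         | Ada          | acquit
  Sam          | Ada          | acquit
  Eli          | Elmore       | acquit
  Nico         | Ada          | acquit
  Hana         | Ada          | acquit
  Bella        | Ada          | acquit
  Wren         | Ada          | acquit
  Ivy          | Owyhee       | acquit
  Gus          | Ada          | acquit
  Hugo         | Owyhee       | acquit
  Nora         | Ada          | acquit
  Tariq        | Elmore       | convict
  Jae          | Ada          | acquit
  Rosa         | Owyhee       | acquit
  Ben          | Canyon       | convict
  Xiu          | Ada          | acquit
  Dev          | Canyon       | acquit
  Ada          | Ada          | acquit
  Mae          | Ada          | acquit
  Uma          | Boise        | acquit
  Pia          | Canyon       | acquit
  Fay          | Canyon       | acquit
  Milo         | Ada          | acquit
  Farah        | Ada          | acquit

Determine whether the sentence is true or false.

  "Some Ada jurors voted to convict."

False

'Some Ada jurors voted to convict' holds iff A ∩ B ≠ ∅ (|A ∩ B| ≥ 1).
A (the restrictor) = {Omar, Sam, Nico, Hana, Bella, Wren, Gus, Nora, Jae, Xiu, Ada, Mae, Milo, Farah}, |A| = 14.
A ∩ B = {}, so |A ∩ B| = 0.
So the statement is false.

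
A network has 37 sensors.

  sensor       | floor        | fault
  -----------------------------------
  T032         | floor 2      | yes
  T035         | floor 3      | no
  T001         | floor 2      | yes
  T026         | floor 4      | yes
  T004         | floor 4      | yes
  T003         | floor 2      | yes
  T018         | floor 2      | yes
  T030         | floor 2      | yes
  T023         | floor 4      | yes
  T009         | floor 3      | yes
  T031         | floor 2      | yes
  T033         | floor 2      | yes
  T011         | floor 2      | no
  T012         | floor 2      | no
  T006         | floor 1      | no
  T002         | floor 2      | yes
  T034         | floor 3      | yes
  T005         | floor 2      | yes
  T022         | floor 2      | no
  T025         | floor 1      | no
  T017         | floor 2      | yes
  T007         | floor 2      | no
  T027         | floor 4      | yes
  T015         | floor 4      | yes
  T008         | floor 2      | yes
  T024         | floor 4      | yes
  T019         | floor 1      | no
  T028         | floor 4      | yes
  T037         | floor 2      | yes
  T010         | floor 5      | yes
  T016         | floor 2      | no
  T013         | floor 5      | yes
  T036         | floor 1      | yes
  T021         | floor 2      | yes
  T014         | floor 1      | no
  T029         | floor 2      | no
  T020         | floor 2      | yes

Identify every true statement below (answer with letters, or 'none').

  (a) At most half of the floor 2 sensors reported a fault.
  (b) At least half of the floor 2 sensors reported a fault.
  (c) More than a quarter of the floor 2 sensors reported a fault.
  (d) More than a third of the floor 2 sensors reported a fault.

|A| = 20, |A ∩ B| = 14, |A ∖ B| = 6.
(a) |A ∩ B| ≤ |A ∖ B|: fails.
(b) |A ∩ B| ≥ |A ∖ B|: holds.
(c) |A ∩ B| / |A| > 1/4: holds.
(d) |A ∩ B| / |A| > 1/3: holds.

(b), (c), (d)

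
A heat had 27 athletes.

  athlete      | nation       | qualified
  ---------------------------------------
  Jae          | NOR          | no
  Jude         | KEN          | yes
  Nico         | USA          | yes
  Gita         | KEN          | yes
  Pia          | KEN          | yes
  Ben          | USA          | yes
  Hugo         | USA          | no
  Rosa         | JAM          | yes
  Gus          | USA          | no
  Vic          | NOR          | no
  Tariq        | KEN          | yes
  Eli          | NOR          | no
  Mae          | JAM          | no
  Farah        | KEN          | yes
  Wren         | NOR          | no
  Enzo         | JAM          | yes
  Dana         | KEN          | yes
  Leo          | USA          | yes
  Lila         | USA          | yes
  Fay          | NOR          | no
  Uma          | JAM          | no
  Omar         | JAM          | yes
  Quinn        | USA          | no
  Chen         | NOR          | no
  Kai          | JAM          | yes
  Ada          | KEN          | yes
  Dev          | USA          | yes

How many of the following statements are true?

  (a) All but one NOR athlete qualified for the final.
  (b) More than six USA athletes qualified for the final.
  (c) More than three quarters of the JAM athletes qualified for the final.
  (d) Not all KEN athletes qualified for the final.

0

(a) NOR: |A| = 6, |A ∩ B| = 0; needs |A ∖ B| = 1 — false.
(b) USA: |A| = 8, |A ∩ B| = 5; needs |A ∩ B| > 6 — false.
(c) JAM: |A| = 6, |A ∩ B| = 4; needs |A ∩ B| / |A| > 3/4 — false.
(d) KEN: |A| = 7, |A ∩ B| = 7; needs A ⊄ B (|A ∖ B| ≥ 1) — false.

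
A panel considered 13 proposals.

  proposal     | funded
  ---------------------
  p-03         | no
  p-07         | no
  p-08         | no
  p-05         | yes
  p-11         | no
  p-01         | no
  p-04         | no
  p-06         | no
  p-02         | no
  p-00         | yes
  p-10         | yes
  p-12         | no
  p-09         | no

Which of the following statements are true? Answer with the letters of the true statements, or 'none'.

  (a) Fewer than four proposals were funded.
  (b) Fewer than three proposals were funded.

(a)

|A| = 13, |A ∩ B| = 3, |A ∖ B| = 10.
(a) |A ∩ B| < 4: holds.
(b) |A ∩ B| < 3: fails.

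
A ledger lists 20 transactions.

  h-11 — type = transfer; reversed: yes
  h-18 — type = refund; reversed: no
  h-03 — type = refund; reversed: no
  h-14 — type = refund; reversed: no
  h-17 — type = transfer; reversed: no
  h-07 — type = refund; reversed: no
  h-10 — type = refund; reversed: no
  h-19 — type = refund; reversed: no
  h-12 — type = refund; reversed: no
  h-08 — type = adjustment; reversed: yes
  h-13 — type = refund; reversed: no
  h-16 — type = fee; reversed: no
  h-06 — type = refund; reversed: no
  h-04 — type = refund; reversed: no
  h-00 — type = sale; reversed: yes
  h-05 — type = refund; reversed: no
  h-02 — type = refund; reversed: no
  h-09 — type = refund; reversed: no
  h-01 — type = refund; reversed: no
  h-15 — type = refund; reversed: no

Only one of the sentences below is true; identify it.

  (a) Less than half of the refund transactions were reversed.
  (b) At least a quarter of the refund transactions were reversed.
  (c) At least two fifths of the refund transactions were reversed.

(a)

|A| = 15, |A ∩ B| = 0, |A ∖ B| = 15.
(a) requires |A ∩ B| < |A ∖ B|: true.
(b) requires |A ∩ B| / |A| ≥ 1/4: false.
(c) requires |A ∩ B| / |A| ≥ 2/5: false.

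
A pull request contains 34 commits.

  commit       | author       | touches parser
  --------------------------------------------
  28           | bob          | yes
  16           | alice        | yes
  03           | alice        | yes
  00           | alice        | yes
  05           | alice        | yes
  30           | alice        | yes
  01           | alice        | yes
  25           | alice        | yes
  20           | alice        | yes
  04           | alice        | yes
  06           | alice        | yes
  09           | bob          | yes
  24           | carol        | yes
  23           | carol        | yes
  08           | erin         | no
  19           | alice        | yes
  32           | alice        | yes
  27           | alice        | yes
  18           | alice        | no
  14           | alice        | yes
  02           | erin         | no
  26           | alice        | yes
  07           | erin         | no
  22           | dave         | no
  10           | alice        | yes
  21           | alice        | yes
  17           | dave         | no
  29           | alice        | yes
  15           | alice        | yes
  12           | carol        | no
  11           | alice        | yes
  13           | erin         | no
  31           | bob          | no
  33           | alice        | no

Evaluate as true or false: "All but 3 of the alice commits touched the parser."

The determiner here denotes the relation: |A ∖ B| = 3.
|A| = 22, |A ∩ B| = 20, |A ∖ B| = 2.
|A ∖ B| = 2, so the statement is false.

False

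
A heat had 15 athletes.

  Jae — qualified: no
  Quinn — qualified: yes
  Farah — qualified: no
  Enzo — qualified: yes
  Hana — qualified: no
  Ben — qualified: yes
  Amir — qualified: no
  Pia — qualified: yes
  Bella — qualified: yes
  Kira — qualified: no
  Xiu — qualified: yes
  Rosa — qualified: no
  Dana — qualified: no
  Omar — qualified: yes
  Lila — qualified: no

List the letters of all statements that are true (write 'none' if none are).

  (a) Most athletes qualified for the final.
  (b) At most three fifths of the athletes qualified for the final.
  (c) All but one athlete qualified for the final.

(b)

|A| = 15, |A ∩ B| = 7, |A ∖ B| = 8.
(a) |A ∩ B| > |A ∖ B|: fails.
(b) |A ∩ B| / |A| ≤ 3/5: holds.
(c) |A ∖ B| = 1: fails.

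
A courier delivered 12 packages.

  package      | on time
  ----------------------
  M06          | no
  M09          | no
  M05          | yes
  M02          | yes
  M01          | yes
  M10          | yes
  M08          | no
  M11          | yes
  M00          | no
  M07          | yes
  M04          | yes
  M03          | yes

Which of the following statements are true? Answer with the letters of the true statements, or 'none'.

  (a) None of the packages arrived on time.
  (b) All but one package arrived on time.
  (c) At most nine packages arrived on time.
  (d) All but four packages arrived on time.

(c), (d)

|A| = 12, |A ∩ B| = 8, |A ∖ B| = 4.
(a) A ∩ B = ∅ (|A ∩ B| = 0): fails.
(b) |A ∖ B| = 1: fails.
(c) |A ∩ B| ≤ 9: holds.
(d) |A ∖ B| = 4: holds.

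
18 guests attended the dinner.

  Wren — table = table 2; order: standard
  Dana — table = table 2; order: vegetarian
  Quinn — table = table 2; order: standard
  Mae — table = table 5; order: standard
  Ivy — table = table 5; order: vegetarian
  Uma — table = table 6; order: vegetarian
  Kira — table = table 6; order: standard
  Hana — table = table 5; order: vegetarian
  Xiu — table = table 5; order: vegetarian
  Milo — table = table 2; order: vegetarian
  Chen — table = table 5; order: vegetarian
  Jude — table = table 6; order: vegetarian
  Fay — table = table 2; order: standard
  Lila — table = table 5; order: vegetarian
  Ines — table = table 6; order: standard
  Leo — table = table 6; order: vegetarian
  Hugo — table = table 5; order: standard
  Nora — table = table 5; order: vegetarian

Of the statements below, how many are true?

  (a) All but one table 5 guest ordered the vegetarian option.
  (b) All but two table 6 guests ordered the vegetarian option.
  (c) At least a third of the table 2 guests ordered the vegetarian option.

2

(a) table 5: |A| = 8, |A ∩ B| = 6; needs |A ∖ B| = 1 — false.
(b) table 6: |A| = 5, |A ∩ B| = 3; needs |A ∖ B| = 2 — true.
(c) table 2: |A| = 5, |A ∩ B| = 2; needs |A ∩ B| / |A| ≥ 1/3 — true.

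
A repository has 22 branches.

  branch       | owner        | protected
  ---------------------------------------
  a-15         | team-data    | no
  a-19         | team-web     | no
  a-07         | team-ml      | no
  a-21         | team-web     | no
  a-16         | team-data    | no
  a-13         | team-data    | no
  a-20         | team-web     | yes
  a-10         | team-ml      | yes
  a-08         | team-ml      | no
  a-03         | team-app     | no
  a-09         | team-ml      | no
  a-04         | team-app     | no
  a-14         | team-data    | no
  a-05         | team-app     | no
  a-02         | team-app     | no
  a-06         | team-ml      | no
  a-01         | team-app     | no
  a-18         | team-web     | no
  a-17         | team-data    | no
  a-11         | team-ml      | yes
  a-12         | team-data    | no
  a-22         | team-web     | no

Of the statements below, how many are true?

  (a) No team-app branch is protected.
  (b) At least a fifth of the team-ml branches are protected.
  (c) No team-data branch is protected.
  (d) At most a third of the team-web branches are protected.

(a) team-app: |A| = 5, |A ∩ B| = 0; needs A ∩ B = ∅ (|A ∩ B| = 0) — true.
(b) team-ml: |A| = 6, |A ∩ B| = 2; needs |A ∩ B| / |A| ≥ 1/5 — true.
(c) team-data: |A| = 6, |A ∩ B| = 0; needs A ∩ B = ∅ (|A ∩ B| = 0) — true.
(d) team-web: |A| = 5, |A ∩ B| = 1; needs |A ∩ B| / |A| ≤ 1/3 — true.

4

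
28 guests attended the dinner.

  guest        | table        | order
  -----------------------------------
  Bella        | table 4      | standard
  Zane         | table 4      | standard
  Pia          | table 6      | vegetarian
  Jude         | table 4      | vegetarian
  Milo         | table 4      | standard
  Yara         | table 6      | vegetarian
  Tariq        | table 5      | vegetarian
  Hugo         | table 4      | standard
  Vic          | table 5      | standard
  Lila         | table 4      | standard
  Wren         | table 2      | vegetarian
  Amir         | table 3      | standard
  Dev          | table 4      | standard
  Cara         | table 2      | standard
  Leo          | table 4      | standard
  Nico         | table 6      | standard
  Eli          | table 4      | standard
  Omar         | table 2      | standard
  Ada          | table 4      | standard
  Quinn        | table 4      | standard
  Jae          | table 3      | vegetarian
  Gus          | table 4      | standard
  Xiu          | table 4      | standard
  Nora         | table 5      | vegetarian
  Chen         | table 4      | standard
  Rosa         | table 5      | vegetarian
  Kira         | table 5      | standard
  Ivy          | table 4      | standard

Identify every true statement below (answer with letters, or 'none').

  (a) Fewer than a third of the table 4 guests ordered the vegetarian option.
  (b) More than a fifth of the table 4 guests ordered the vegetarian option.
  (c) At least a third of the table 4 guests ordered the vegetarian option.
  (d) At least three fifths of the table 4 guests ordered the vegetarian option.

|A| = 15, |A ∩ B| = 1, |A ∖ B| = 14.
(a) |A ∩ B| / |A| < 1/3: holds.
(b) |A ∩ B| / |A| > 1/5: fails.
(c) |A ∩ B| / |A| ≥ 1/3: fails.
(d) |A ∩ B| / |A| ≥ 3/5: fails.

(a)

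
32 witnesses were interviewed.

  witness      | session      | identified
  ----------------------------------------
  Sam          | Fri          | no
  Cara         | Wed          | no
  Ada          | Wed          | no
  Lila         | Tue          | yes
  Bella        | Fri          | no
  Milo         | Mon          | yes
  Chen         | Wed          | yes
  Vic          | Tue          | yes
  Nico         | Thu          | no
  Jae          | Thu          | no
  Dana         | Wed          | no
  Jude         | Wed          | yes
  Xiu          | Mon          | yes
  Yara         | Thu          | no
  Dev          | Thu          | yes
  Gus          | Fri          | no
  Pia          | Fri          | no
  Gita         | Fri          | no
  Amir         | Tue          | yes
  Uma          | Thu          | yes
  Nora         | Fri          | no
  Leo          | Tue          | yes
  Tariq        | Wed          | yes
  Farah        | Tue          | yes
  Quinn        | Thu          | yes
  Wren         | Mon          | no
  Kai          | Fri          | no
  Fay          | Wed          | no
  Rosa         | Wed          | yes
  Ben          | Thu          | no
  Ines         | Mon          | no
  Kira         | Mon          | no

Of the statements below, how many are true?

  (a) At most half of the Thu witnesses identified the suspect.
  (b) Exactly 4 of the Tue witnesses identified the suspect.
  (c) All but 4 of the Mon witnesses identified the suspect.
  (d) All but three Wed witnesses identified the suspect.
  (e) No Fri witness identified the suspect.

2

(a) Thu: |A| = 7, |A ∩ B| = 3; needs |A ∩ B| ≤ |A ∖ B| — true.
(b) Tue: |A| = 5, |A ∩ B| = 5; needs |A ∩ B| = 4 — false.
(c) Mon: |A| = 5, |A ∩ B| = 2; needs |A ∖ B| = 4 — false.
(d) Wed: |A| = 8, |A ∩ B| = 4; needs |A ∖ B| = 3 — false.
(e) Fri: |A| = 7, |A ∩ B| = 0; needs A ∩ B = ∅ (|A ∩ B| = 0) — true.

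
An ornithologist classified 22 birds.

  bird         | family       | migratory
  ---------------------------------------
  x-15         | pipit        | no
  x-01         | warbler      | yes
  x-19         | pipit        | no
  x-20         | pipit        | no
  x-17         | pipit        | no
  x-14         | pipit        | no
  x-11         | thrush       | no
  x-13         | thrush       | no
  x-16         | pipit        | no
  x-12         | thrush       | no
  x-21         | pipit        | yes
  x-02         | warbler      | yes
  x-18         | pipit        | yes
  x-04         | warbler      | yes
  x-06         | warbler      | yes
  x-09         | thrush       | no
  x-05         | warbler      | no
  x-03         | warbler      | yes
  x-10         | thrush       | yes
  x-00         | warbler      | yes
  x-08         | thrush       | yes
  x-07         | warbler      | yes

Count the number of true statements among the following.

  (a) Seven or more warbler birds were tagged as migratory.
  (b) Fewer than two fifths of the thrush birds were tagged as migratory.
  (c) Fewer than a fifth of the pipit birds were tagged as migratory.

(a) warbler: |A| = 8, |A ∩ B| = 7; needs |A ∩ B| ≥ 7 — true.
(b) thrush: |A| = 6, |A ∩ B| = 2; needs |A ∩ B| / |A| < 2/5 — true.
(c) pipit: |A| = 8, |A ∩ B| = 2; needs |A ∩ B| / |A| < 1/5 — false.

2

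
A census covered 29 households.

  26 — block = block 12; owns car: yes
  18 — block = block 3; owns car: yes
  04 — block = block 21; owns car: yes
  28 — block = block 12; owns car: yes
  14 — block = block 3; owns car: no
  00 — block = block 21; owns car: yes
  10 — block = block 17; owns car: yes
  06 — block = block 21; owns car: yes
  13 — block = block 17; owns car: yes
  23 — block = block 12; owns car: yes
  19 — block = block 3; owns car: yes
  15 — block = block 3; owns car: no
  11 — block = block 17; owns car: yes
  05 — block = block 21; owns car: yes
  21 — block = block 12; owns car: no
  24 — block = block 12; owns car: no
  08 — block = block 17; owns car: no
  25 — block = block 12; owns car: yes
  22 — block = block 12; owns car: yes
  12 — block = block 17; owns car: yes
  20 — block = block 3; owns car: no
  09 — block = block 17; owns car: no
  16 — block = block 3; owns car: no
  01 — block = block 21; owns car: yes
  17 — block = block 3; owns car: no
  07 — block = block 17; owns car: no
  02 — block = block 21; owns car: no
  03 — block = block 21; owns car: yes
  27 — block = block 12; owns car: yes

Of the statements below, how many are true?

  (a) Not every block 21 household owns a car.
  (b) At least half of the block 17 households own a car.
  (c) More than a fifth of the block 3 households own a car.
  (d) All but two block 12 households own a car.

(a) block 21: |A| = 7, |A ∩ B| = 6; needs A ⊄ B (|A ∖ B| ≥ 1) — true.
(b) block 17: |A| = 7, |A ∩ B| = 4; needs |A ∩ B| ≥ |A ∖ B| — true.
(c) block 3: |A| = 7, |A ∩ B| = 2; needs |A ∩ B| / |A| > 1/5 — true.
(d) block 12: |A| = 8, |A ∩ B| = 6; needs |A ∖ B| = 2 — true.

4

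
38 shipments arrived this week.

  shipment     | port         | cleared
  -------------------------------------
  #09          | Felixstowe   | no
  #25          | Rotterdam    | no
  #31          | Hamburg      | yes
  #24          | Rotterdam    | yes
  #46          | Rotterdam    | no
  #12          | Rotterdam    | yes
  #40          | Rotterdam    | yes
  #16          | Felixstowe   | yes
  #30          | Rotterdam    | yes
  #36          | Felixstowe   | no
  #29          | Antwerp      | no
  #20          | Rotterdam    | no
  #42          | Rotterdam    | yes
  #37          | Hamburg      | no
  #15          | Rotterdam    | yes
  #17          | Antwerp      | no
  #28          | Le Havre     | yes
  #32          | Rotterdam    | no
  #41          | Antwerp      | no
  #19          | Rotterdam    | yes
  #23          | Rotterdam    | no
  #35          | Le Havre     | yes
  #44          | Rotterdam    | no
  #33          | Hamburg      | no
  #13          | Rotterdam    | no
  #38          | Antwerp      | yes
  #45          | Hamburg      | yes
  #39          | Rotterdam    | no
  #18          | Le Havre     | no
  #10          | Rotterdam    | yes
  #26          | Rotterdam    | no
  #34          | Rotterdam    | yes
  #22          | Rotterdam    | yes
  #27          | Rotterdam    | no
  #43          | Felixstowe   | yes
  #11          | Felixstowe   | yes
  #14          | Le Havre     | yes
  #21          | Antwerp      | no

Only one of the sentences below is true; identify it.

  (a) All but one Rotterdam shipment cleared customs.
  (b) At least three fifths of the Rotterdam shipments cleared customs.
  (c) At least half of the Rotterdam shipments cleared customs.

|A| = 20, |A ∩ B| = 10, |A ∖ B| = 10.
(a) requires |A ∖ B| = 1: false.
(b) requires |A ∩ B| / |A| ≥ 3/5: false.
(c) requires |A ∩ B| ≥ |A ∖ B|: true.

(c)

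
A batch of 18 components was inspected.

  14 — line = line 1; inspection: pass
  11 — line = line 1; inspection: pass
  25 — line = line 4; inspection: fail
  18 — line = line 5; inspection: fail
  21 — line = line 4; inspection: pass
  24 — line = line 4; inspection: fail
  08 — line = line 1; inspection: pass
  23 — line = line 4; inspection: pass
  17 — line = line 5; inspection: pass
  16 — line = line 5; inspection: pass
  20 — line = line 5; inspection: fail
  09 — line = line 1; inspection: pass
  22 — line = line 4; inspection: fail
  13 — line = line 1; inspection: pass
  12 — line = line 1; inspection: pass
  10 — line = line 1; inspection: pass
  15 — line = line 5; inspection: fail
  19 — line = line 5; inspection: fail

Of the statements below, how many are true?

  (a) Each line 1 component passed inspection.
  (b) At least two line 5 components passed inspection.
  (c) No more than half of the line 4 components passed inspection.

(a) line 1: |A| = 7, |A ∩ B| = 7; needs A ⊆ B, i.e. every element of A is in B (|A ∖ B| = 0) — true.
(b) line 5: |A| = 6, |A ∩ B| = 2; needs |A ∩ B| ≥ 2 — true.
(c) line 4: |A| = 5, |A ∩ B| = 2; needs |A ∩ B| ≤ |A ∖ B| — true.

3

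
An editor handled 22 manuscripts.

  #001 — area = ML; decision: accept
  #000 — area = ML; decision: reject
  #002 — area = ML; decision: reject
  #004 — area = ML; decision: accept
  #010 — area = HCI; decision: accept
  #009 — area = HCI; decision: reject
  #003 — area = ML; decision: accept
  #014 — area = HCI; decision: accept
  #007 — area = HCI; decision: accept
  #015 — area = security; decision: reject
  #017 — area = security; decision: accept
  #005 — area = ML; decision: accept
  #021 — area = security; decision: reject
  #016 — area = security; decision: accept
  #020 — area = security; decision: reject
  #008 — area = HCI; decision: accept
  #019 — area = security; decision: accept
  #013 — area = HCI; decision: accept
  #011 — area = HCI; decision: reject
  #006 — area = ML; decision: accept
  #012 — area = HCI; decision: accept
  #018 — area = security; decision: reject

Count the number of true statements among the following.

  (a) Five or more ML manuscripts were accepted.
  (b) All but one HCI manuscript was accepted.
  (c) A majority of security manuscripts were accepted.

1

(a) ML: |A| = 7, |A ∩ B| = 5; needs |A ∩ B| ≥ 5 — true.
(b) HCI: |A| = 8, |A ∩ B| = 6; needs |A ∖ B| = 1 — false.
(c) security: |A| = 7, |A ∩ B| = 3; needs |A ∩ B| > |A ∖ B| — false.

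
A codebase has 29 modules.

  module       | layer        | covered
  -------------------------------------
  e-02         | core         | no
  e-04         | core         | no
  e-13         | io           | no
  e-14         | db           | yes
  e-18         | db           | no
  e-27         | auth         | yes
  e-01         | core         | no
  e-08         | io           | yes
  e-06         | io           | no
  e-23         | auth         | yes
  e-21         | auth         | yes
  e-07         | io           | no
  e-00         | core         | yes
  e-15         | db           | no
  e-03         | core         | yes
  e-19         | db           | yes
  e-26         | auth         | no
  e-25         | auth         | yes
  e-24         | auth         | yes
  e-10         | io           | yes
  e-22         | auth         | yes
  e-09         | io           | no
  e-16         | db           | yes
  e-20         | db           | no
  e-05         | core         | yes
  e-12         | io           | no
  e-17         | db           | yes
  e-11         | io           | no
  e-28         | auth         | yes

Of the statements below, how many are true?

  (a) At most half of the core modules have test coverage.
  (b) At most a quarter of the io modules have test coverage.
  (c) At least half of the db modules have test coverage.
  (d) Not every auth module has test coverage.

4

(a) core: |A| = 6, |A ∩ B| = 3; needs |A ∩ B| ≤ |A ∖ B| — true.
(b) io: |A| = 8, |A ∩ B| = 2; needs |A ∩ B| / |A| ≤ 1/4 — true.
(c) db: |A| = 7, |A ∩ B| = 4; needs |A ∩ B| ≥ |A ∖ B| — true.
(d) auth: |A| = 8, |A ∩ B| = 7; needs A ⊄ B (|A ∖ B| ≥ 1) — true.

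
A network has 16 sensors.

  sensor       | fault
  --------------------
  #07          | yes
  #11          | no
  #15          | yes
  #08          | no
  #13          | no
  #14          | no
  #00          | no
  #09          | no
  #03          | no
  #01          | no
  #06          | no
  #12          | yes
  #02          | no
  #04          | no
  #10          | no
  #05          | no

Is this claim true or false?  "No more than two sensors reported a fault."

Truth condition: |A ∩ B| ≤ 2.
|A| = 16, |A ∩ B| = 3, |A ∖ B| = 13.
|A ∩ B| = 3, so the statement is false.

False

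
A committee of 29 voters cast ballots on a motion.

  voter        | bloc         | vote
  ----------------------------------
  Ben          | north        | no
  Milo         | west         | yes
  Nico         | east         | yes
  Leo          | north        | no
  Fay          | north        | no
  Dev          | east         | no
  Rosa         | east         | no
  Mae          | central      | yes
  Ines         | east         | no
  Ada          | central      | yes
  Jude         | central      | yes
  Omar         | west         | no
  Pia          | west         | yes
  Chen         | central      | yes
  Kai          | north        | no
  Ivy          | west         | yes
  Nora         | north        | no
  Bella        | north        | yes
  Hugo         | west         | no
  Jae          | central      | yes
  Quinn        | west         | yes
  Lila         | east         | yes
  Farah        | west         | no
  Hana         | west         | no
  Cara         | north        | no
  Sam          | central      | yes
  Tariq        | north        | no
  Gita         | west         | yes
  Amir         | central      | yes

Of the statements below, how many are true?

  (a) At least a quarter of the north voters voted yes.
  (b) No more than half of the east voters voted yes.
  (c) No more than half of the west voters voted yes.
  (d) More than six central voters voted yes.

(a) north: |A| = 8, |A ∩ B| = 1; needs |A ∩ B| / |A| ≥ 1/4 — false.
(b) east: |A| = 5, |A ∩ B| = 2; needs |A ∩ B| ≤ |A ∖ B| — true.
(c) west: |A| = 9, |A ∩ B| = 5; needs |A ∩ B| ≤ |A ∖ B| — false.
(d) central: |A| = 7, |A ∩ B| = 7; needs |A ∩ B| > 6 — true.

2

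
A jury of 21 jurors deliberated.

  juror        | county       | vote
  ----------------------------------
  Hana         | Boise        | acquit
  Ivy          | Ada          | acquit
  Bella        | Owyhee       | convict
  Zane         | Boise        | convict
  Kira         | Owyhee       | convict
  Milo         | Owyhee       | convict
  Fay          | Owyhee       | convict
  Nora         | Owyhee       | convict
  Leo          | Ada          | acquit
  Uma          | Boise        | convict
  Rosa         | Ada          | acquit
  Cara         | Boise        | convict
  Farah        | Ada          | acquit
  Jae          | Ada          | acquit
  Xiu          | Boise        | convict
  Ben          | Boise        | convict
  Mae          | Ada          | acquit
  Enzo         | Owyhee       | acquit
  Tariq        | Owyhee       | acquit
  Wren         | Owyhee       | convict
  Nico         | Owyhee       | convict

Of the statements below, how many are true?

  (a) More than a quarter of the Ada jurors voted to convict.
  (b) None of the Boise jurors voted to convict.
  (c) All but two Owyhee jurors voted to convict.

(a) Ada: |A| = 6, |A ∩ B| = 0; needs |A ∩ B| / |A| > 1/4 — false.
(b) Boise: |A| = 6, |A ∩ B| = 5; needs A ∩ B = ∅ (|A ∩ B| = 0) — false.
(c) Owyhee: |A| = 9, |A ∩ B| = 7; needs |A ∖ B| = 2 — true.

1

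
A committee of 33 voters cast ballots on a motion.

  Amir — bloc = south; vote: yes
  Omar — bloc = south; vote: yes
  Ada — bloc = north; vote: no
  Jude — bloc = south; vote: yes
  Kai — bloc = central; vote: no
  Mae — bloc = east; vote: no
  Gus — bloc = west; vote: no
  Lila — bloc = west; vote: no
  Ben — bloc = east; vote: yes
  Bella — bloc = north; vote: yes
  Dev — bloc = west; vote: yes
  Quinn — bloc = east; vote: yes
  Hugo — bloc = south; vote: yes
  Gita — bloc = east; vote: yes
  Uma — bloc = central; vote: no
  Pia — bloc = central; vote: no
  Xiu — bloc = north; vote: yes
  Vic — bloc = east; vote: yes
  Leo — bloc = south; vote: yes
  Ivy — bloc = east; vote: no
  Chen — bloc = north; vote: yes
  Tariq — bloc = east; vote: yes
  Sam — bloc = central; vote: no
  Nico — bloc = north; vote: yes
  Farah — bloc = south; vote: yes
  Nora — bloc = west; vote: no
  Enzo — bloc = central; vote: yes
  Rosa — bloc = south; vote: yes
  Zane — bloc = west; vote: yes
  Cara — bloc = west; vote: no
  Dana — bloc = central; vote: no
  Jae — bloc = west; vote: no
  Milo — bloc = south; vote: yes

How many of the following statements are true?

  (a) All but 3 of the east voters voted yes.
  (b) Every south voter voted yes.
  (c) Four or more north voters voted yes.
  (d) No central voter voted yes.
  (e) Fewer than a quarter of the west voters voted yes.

2

(a) east: |A| = 7, |A ∩ B| = 5; needs |A ∖ B| = 3 — false.
(b) south: |A| = 8, |A ∩ B| = 8; needs A ⊆ B, i.e. every element of A is in B (|A ∖ B| = 0) — true.
(c) north: |A| = 5, |A ∩ B| = 4; needs |A ∩ B| ≥ 4 — true.
(d) central: |A| = 6, |A ∩ B| = 1; needs A ∩ B = ∅ (|A ∩ B| = 0) — false.
(e) west: |A| = 7, |A ∩ B| = 2; needs |A ∩ B| / |A| < 1/4 — false.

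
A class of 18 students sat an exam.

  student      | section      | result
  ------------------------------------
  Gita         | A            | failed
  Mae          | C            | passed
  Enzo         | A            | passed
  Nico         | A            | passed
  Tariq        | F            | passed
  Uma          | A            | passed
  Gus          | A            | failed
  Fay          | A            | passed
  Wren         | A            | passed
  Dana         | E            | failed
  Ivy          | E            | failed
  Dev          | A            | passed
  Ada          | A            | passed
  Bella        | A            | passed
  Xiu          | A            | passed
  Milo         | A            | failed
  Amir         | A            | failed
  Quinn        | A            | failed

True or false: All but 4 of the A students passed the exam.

'All but 4 of the A students passed the exam' holds iff |A ∖ B| = 4.
A (the restrictor) = {Gita, Enzo, Nico, Uma, Gus, Fay, Wren, Dev, Ada, Bella, Xiu, Milo, Amir, Quinn}, |A| = 14.
A ∖ B = {Gita, Gus, Milo, Amir, Quinn}, so |A ∖ B| = 5.
|A ∖ B| = 5, so the statement is false.

False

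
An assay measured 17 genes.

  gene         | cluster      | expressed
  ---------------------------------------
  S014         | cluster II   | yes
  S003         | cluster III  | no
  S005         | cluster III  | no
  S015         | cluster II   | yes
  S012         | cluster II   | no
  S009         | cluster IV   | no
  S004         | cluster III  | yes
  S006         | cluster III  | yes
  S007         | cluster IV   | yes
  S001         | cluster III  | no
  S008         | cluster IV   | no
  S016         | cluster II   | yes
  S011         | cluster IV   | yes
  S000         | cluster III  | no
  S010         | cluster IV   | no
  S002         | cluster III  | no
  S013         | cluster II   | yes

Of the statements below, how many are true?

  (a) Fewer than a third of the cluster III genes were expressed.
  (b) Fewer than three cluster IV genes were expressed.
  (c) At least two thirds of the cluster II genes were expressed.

3

(a) cluster III: |A| = 7, |A ∩ B| = 2; needs |A ∩ B| / |A| < 1/3 — true.
(b) cluster IV: |A| = 5, |A ∩ B| = 2; needs |A ∩ B| < 3 — true.
(c) cluster II: |A| = 5, |A ∩ B| = 4; needs |A ∩ B| / |A| ≥ 2/3 — true.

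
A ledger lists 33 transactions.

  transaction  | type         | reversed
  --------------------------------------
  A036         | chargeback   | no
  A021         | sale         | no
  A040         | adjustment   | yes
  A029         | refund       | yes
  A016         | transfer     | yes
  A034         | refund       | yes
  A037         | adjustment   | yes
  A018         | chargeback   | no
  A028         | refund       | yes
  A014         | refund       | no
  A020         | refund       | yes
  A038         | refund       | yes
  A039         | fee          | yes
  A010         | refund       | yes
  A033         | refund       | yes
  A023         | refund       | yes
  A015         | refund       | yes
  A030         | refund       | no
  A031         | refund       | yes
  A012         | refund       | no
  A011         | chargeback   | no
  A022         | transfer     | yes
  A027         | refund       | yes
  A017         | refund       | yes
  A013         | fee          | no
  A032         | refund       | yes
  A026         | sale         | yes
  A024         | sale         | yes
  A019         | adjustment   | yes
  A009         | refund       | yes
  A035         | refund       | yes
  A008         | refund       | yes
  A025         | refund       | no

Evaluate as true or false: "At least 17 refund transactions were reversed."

Truth condition: |A ∩ B| ≥ 17.
|A| = 20, |A ∩ B| = 16, |A ∖ B| = 4.
|A ∩ B| = 16, so the statement is false.

False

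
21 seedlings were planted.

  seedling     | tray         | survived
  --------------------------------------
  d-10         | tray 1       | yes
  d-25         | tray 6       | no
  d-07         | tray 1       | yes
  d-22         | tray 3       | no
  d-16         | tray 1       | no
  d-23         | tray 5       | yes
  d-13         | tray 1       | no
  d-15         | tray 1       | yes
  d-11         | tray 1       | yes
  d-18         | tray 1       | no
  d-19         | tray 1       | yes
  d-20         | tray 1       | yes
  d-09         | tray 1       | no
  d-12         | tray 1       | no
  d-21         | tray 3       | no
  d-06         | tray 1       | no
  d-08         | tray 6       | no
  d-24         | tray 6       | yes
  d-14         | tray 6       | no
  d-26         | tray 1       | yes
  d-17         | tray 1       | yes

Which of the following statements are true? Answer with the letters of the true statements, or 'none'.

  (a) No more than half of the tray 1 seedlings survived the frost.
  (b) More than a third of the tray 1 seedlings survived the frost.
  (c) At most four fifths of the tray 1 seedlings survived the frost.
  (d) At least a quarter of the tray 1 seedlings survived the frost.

|A| = 14, |A ∩ B| = 8, |A ∖ B| = 6.
(a) |A ∩ B| ≤ |A ∖ B|: fails.
(b) |A ∩ B| / |A| > 1/3: holds.
(c) |A ∩ B| / |A| ≤ 4/5: holds.
(d) |A ∩ B| / |A| ≥ 1/4: holds.

(b), (c), (d)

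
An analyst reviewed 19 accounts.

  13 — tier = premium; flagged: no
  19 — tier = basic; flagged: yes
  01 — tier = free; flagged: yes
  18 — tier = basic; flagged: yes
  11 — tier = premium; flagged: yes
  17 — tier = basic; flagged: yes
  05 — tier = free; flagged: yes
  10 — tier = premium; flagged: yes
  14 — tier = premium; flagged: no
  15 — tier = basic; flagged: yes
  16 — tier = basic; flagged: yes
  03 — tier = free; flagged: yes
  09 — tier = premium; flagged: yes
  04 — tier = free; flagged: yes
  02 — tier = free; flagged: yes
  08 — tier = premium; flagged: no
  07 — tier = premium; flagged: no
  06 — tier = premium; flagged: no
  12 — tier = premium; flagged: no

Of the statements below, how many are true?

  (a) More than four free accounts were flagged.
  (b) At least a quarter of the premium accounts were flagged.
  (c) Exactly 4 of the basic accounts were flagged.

(a) free: |A| = 5, |A ∩ B| = 5; needs |A ∩ B| > 4 — true.
(b) premium: |A| = 9, |A ∩ B| = 3; needs |A ∩ B| / |A| ≥ 1/4 — true.
(c) basic: |A| = 5, |A ∩ B| = 5; needs |A ∩ B| = 4 — false.

2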